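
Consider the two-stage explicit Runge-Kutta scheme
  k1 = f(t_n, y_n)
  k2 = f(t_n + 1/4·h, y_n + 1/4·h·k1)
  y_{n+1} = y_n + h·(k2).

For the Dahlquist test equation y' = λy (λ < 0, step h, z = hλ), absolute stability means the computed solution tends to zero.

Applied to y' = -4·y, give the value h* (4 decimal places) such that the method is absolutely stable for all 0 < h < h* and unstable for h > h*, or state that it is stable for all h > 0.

(-4.0000,0); λ=-4 ⇒ h* = (4)/4 = 1.0000.

Set f=λy, z=hλ:
  k1=λy_n ⇒ h·k1=z·y_n;  k2=λ(1+1/4z)y_n ⇒ h·k2=z(1+1/4z)y_n
  y_{n+1}/y_n = 1 + z(1+1/4z) = 1 + z + 1/4z²
  Hence R(z) = 1 + z + 1/4z².

Find x<0 with |R(x)|<1.
x=-1.01: |R|=0.2450
R=1: x+1/4x²=0 ⇒ x=−4=-4.0000; min R=1−1/(4·1/4)=0.0000>−1
Confirm numerically:
  x=-3.329: |R|=0.44156 <1
  x=-3.010: |R|=0.25502 <1
  x=-2.082: |R|=0.00168 <1
  x=-1.781: |R|=0.01199 <1
  x=-4.529: |R|=1.59896 >1
  x=-4.323: |R|=1.34908 >1
  x=-4.251: |R|=1.26675 >1
So |R|<1 on (-4.0000, 0).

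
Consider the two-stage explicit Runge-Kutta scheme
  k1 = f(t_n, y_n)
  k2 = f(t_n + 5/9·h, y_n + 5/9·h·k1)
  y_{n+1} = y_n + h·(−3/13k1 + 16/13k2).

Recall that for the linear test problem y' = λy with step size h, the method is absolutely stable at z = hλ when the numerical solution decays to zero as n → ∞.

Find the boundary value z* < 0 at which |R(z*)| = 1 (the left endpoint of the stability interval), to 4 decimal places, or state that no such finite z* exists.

Test eqn y'=λy, z=hλ:
  k1=λy_n ⇒ h·k1=z·y_n;  k2=λ(1+5/9z)y_n ⇒ h·k2=z(1+5/9z)y_n
  y_{n+1}/y_n = 1 − 3/13z + 16/13z(1+5/9z) = 1 + z + 80/117z²
  Hence R(z) = 1 + z + 80/117z².

Solve |R(x)|<1 on ℝ⁻.
x=-1.07: |R|=0.7128
R=1: x+80/117x²=0 ⇒ x=−117/80=-1.4625; min R=1−1/(4·80/117)=0.6344>−1
Confirm numerically:
  x=-1.315: |R|=0.86738 <1
  x=-1.168: |R|=0.76480 <1
  x=-0.739: |R|=0.63442 <1
  x=-1.753: |R|=1.34820 >1
  x=-1.731: |R|=1.31779 >1
Stable set (-1.4625, 0).

left endpoint -1.4625.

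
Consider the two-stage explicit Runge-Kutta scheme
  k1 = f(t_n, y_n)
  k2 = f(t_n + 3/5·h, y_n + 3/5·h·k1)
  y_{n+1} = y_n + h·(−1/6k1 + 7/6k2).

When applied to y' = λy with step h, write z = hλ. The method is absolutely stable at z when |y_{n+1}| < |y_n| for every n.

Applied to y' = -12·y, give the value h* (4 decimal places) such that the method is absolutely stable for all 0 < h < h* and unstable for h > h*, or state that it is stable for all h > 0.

Set f=λy, z=hλ:
  k1=λy_n ⇒ h·k1=z·y_n;  k2=λ(1+3/5z)y_n ⇒ h·k2=z(1+3/5z)y_n
  y_{n+1}/y_n = 1 − 1/6z + 7/6z(1+3/5z) = 1 + z + 7/10z²
  Hence R(z) = 1 + z + 7/10z².

Find x<0 with |R(x)|<1.
x=-0.67: |R|=0.6442
R=1: x+7/10x²=0 ⇒ x=−10/7=-1.4286; min R=1−1/(4·7/10)=0.6429>−1
Confirm numerically:
  x=-1.040: |R|=0.71712 <1
  x=-1.019: |R|=0.70785 <1
  x=-0.955: |R|=0.68342 <1
  x=-0.756: |R|=0.64408 <1
  x=-1.971: |R|=1.74839 >1
  x=-1.879: |R|=1.59245 >1
  x=-1.848: |R|=1.54257 >1
So |R|<1 on (-1.4286, 0).

(-1.4286,0); λ=-12 ⇒ h* = (10/7)/12 = 0.1190.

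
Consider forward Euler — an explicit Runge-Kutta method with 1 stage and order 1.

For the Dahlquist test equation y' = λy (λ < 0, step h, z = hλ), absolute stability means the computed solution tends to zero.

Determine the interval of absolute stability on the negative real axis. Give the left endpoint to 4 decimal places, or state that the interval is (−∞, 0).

Test eqn y'=λy, z=hλ:
  order 1, 1-stage ⇒ R(z)=1+z
  (e.g. R(-1.64)=-0.64000, |R|=0.64000)

Find x<0 with |R(x)|<1.
x=-1.64: |R|=0.6400
|R(-1.88)|=0.8800 |R(-1.37)|=0.3700 |R(-1.36)|=0.3600
Bisect:
  x_lo=-2.5126 |R|=1.5126  x_hi=-0.1401 |R|=0.8599
  mid=-1.32638 |R|=0.32638 →hi
  mid=-1.91951 |R|=0.91951 →hi
  mid=-2.21607 |R|=1.21607 →lo
  mid=-2.06779 |R|=1.06779 →lo
  mid=-1.99365 |R|=0.99365 →hi
  mid=-2.03072 |R|=1.03072 →lo
  mid=-2.01218 |R|=1.01218 →lo
  mid=-2.00292 |R|=1.00292 →lo
  mid=-1.99828 |R|=0.99828 →hi
  mid=-2.00060 |R|=1.00060 →lo
  ...
  [-2.00002,-1.99987] ⇒ x*=-2.0000
Interval (-2.0000, 0).

(-2.0000, 0).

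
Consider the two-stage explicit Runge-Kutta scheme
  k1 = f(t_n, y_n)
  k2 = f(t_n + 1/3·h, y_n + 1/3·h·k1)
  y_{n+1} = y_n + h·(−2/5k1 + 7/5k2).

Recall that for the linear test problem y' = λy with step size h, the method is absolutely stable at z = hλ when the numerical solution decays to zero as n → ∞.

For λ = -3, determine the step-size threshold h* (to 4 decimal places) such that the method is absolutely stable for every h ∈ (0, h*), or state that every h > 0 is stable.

(-2.1429,0); λ=-3 ⇒ h* = (15/7)/3 = 0.7143.

Set f=λy, z=hλ:
  k1=λy_n ⇒ h·k1=z·y_n;  k2=λ(1+1/3z)y_n ⇒ h·k2=z(1+1/3z)y_n
  y_{n+1}/y_n = 1 − 2/5z + 7/5z(1+1/3z) = 1 + z + 7/15z²
  R(z) = 1 + z + 7/15z².

Find x<0 with |R(x)|<1.
x=-0.86: |R|=0.4851
R=1: x+7/15x²=0 ⇒ x=−15/7=-2.1429; min R=1−1/(4·7/15)=0.4643>−1
Confirm numerically:
  x=-2.104: |R|=0.96185 <1
  x=-2.073: |R|=0.93242 <1
  x=-1.811: |R|=0.71954 <1
  x=-1.453: |R|=0.53223 <1
  x=-2.538: |R|=1.46801 >1
  x=-2.382: |R|=1.26583 >1
So |R|<1 on (-2.1429, 0).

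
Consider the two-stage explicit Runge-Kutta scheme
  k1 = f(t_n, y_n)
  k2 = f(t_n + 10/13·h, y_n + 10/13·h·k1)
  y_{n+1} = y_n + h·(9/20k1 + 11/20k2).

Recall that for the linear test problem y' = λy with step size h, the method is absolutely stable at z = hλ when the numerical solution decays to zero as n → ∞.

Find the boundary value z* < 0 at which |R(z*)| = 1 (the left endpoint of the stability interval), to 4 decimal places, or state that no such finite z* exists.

With y'=λy (z=hλ):
  k1=λy_n ⇒ h·k1=z·y_n;  k2=λ(1+10/13z)y_n ⇒ h·k2=z(1+10/13z)y_n
  y_{n+1}/y_n = 1 + 9/20z + 11/20z(1+10/13z) = 1 + z + 11/26z²
  Hence R(z) = 1 + z + 11/26z².

Need |R(x)|<1, x<0.
x=-1.63: |R|=0.4941
R=1: x+11/26x²=0 ⇒ x=−26/11=-2.3636; min R=1−1/(4·11/26)=0.4091>−1
Confirm numerically:
  x=-2.241: |R|=0.88373 <1
  x=-2.219: |R|=0.86421 <1
  x=-1.170: |R|=0.40915 <1
  x=-2.772: |R|=1.47892 >1
  x=-2.538: |R|=1.18723 >1
So |R|<1 on (-2.3636, 0).

z* = -2.3636.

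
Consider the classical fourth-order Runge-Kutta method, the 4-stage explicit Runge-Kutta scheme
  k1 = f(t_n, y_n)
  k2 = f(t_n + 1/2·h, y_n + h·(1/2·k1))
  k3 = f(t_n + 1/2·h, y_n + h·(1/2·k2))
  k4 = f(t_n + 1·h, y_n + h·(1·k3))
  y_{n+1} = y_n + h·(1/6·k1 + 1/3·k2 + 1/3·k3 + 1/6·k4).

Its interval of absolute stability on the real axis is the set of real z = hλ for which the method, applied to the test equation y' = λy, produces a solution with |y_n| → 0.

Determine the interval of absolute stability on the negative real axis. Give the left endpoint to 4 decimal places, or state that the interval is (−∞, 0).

With y'=λy (z=hλ):
  order 4, 4-stage ⇒ R(z)=1+z+z^2/2+z^3/6+z^4/24
  (e.g. R(-1.67)=0.27229, |R|=0.27229)

Need |R(x)|<1, x<0.
x=-1.67: |R|=0.2723
|R(-1.62)|=0.2706 |R(-1.41)|=0.2815 |R(-1.1)|=0.3442
Bisect:
  x_lo=-3.1654 |R|=1.7415  x_hi=-0.0564 |R|=0.9451
  mid=-1.61089 |R|=0.27047 →hi
  mid=-2.38813 |R|=0.54872 →hi
  mid=-2.77675 |R|=0.98719 →hi
  mid=-2.97106 |R|=1.31815 →lo
  mid=-2.87390 |R|=1.14202 →lo
  mid=-2.82532 |R|=1.06205 →lo
  mid=-2.80103 |R|=1.02399 →lo
  mid=-2.78889 |R|=1.00544 →lo
  mid=-2.78282 |R|=0.99627 →hi
  ...
  [-2.78547,-2.78529] ⇒ x*=-2.7853
So |R|<1 on (-2.7853, 0).

z∈(-2.7853,0).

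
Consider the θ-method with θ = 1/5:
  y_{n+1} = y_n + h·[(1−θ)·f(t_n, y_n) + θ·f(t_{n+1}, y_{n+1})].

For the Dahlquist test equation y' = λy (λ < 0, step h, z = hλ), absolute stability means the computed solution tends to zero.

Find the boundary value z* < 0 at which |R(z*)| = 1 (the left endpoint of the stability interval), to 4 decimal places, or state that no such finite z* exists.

On y'=λy, z=hλ:
  y_{n+1} = y_n + z·[4/5·y_n + 1/5·y_{n+1}] ⇒ (1 − 1/5z)y_{n+1} = (1 + 4/5z)y_n
  ⇒ R(z) = (1 + 4/5z)/(1 − 1/5z).

Solve |R(x)|<1 on ℝ⁻.
x=-0.67: |R|=0.4092
R=−1: 1+4/5x = −1+1/5x ⇒ -3/5x=2 ⇒ x=2/(-3/5)=-3.3333
Confirm numerically:
  x=-3.218: |R|=0.95790 <1
  x=-3.170: |R|=0.94002 <1
  x=-1.900: |R|=0.37681 <1
  x=-1.740: |R|=0.29080 <1
  x=-3.911: |R|=1.19448 >1
  x=-3.447: |R|=1.04037 >1
  x=-3.400: |R|=1.02381 >1
Interval (-3.3333, 0).

z* = -3.3333.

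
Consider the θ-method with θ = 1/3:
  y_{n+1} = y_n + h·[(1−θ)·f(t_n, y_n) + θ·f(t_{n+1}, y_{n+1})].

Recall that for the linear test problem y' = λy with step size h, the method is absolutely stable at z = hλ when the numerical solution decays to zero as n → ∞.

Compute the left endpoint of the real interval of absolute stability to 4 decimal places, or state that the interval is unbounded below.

On y'=λy, z=hλ:
  y_{n+1} = y_n + z·[2/3·y_n + 1/3·y_{n+1}] ⇒ (1 − 1/3z)y_{n+1} = (1 + 2/3z)y_n
  ⇒ R(z) = (1 + 2/3z)/(1 − 1/3z).

Find x<0 with |R(x)|<1.
x=-1.17: |R|=0.1583
R=−1: 1+2/3x = −1+1/3x ⇒ -1/3x=2 ⇒ x=2/(-1/3)=-6.0000
Confirm numerically:
  x=-5.267: |R|=0.91133 <1
  x=-4.092: |R|=0.73096 <1
  x=-3.694: |R|=0.65551 <1
  x=-6.333: |R|=1.03568 >1
  x=-6.176: |R|=1.01918 >1
  x=-6.112: |R|=1.01229 >1
Stable set (-6.0000, 0).

left endpoint -6.0000.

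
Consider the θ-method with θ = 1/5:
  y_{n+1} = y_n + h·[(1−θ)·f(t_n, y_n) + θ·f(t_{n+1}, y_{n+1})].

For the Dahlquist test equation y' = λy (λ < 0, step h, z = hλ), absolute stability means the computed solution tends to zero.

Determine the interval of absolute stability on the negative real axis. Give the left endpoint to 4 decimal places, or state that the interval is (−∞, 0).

Set f=λy, z=hλ:
  y_{n+1} = y_n + z·[4/5·y_n + 1/5·y_{n+1}] ⇒ (1 − 1/5z)y_{n+1} = (1 + 4/5z)y_n
  R(z) = (1 + 4/5z)/(1 − 1/5z).

Need |R(x)|<1, x<0.
x=-1.57: |R|=0.1948
R=−1: 1+4/5x = −1+1/5x ⇒ -3/5x=2 ⇒ x=2/(-3/5)=-3.3333
Confirm numerically:
  x=-3.259: |R|=0.97300 <1
  x=-2.517: |R|=0.67421 <1
  x=-1.735: |R|=0.28805 <1
  x=-1.573: |R|=0.19656 <1
  x=-3.902: |R|=1.19164 >1
  x=-3.853: |R|=1.17610 >1
  x=-3.517: |R|=1.06469 >1
Stable set (-3.3333, 0).

z∈(-3.3333,0).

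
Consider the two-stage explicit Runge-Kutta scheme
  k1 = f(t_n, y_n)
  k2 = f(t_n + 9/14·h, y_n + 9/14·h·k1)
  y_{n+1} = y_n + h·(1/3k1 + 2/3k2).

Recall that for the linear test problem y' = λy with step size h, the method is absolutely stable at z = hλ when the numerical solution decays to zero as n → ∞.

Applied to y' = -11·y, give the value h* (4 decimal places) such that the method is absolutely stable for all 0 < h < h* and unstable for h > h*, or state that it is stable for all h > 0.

Test eqn y'=λy, z=hλ:
  k1=λy_n ⇒ h·k1=z·y_n;  k2=λ(1+9/14z)y_n ⇒ h·k2=z(1+9/14z)y_n
  y_{n+1}/y_n = 1 + 1/3z + 2/3z(1+9/14z) = 1 + z + 3/7z²
  so R(z) = 1 + z + 3/7z².

Boundary: |R(x)|=1, x<0.
x=-0.59: |R|=0.5592
R=1: x+3/7x²=0 ⇒ x=−7/3=-2.3333; min R=1−1/(4·3/7)=0.4167>−1
Confirm numerically:
  x=-2.156: |R|=0.83614 <1
  x=-1.386: |R|=0.43728 <1
  x=-1.336: |R|=0.42896 <1
  x=-1.251: |R|=0.41971 <1
  x=-2.909: |R|=1.71769 >1
  x=-2.601: |R|=1.29837 >1
  x=-2.381: |R|=1.04864 >1
Stable set (-2.3333, 0).

(-2.3333,0); λ=-11 ⇒ h* = (7/3)/11 = 0.2121.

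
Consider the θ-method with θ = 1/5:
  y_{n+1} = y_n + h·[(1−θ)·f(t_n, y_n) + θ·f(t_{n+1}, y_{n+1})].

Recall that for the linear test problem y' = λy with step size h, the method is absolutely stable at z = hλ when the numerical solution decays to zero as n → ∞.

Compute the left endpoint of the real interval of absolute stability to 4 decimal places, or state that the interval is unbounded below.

On y'=λy, z=hλ:
  y_{n+1} = y_n + z·[4/5·y_n + 1/5·y_{n+1}] ⇒ (1 − 1/5z)y_{n+1} = (1 + 4/5z)y_n
  R(z) = (1 + 4/5z)/(1 − 1/5z).

Solve |R(x)|<1 on ℝ⁻.
x=-0.88: |R|=0.2517
R=−1: 1+4/5x = −1+1/5x ⇒ -3/5x=2 ⇒ x=2/(-3/5)=-3.3333
Confirm numerically:
  x=-3.301: |R|=0.98831 <1
  x=-2.681: |R|=0.74522 <1
  x=-2.049: |R|=0.45340 <1
  x=-3.542: |R|=1.07328 >1
  x=-3.474: |R|=1.04980 >1
  x=-3.407: |R|=1.02629 >1
Interval (-3.3333, 0).

left endpoint -3.3333.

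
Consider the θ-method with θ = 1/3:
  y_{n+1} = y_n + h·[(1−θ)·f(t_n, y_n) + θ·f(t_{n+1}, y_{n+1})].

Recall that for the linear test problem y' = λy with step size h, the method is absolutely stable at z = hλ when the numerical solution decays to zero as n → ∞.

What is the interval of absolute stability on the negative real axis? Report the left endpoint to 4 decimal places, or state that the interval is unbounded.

z∈(-6.0000,0).

On y'=λy, z=hλ:
  y_{n+1} = y_n + z·[2/3·y_n + 1/3·y_{n+1}] ⇒ (1 − 1/3z)y_{n+1} = (1 + 2/3z)y_n
  R(z) = (1 + 2/3z)/(1 − 1/3z).

Solve |R(x)|<1 on ℝ⁻.
x=-1.34: |R|=0.0737
R=−1: 1+2/3x = −1+1/3x ⇒ -1/3x=2 ⇒ x=2/(-1/3)=-6.0000
Confirm numerically:
  x=-4.424: |R|=0.78772 <1
  x=-3.953: |R|=0.70559 <1
  x=-2.547: |R|=0.37750 <1
  x=-6.489: |R|=1.05153 >1
  x=-6.226: |R|=1.02450 >1
Stable set (-6.0000, 0).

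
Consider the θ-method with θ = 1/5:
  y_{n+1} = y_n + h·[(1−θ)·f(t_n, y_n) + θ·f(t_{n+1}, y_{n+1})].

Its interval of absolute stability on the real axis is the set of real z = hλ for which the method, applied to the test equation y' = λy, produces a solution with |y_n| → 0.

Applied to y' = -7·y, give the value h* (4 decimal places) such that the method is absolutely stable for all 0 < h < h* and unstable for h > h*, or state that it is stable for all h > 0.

Set f=λy, z=hλ:
  y_{n+1} = y_n + z·[4/5·y_n + 1/5·y_{n+1}] ⇒ (1 − 1/5z)y_{n+1} = (1 + 4/5z)y_n
  so R(z) = (1 + 4/5z)/(1 − 1/5z).

Find x<0 with |R(x)|<1.
x=-1: |R|=0.1667
R=−1: 1+4/5x = −1+1/5x ⇒ -3/5x=2 ⇒ x=2/(-3/5)=-3.3333
Confirm numerically:
  x=-2.937: |R|=0.85020 <1
  x=-2.564: |R|=0.69487 <1
  x=-2.443: |R|=0.64114 <1
  x=-1.979: |R|=0.41782 <1
  x=-3.676: |R|=1.11849 >1
  x=-3.478: |R|=1.05119 >1
Interval (-3.3333, 0).

(-3.3333,0); λ=-7 ⇒ h* = (10/3)/7 = 0.4762.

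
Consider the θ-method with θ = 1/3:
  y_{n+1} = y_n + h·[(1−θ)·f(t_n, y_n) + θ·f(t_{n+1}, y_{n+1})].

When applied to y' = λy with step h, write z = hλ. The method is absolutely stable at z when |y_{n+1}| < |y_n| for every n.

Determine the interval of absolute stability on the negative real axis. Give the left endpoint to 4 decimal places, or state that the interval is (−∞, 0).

z∈(-6.0000,0).

On y'=λy, z=hλ:
  y_{n+1} = y_n + z·[2/3·y_n + 1/3·y_{n+1}] ⇒ (1 − 1/3z)y_{n+1} = (1 + 2/3z)y_n
  ⇒ R(z) = (1 + 2/3z)/(1 − 1/3z).

Need |R(x)|<1, x<0.
x=-1.36: |R|=0.0642
R=−1: 1+2/3x = −1+1/3x ⇒ -1/3x=2 ⇒ x=2/(-1/3)=-6.0000
Confirm numerically:
  x=-5.566: |R|=0.94933 <1
  x=-4.196: |R|=0.74931 <1
  x=-3.460: |R|=0.60681 <1
  x=-6.097: |R|=1.01066 >1
  x=-6.043: |R|=1.00476 >1
Stable set (-6.0000, 0).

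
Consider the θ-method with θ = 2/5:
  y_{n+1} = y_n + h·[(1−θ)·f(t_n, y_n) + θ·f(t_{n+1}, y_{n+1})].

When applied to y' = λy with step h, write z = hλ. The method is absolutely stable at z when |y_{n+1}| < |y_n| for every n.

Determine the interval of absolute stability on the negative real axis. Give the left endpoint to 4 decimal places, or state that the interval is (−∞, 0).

z∈(-10.0000,0).

On y'=λy, z=hλ:
  y_{n+1} = y_n + z·[3/5·y_n + 2/5·y_{n+1}] ⇒ (1 − 2/5z)y_{n+1} = (1 + 3/5z)y_n
  Hence R(z) = (1 + 3/5z)/(1 − 2/5z).

Solve |R(x)|<1 on ℝ⁻.
x=-1.62: |R|=0.0170
R=−1: 1+3/5x = −1+2/5x ⇒ -1/5x=2 ⇒ x=2/(-1/5)=-10.0000
Confirm numerically:
  x=-9.568: |R|=0.98210 <1
  x=-6.488: |R|=0.80463 <1
  x=-5.940: |R|=0.75948 <1
  x=-5.083: |R|=0.67579 <1
  x=-10.286: |R|=1.01118 >1
  x=-10.120: |R|=1.00475 >1
Stable set (-10.0000, 0).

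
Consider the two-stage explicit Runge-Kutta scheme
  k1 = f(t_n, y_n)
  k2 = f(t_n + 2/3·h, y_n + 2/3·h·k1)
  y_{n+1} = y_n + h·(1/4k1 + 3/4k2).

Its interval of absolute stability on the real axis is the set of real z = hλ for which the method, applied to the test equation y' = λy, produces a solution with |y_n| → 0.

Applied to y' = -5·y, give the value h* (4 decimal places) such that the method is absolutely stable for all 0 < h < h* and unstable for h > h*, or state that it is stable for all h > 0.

On y'=λy, z=hλ:
  k1=λy_n ⇒ h·k1=z·y_n;  k2=λ(1+2/3z)y_n ⇒ h·k2=z(1+2/3z)y_n
  y_{n+1}/y_n = 1 + 1/4z + 3/4z(1+2/3z) = 1 + z + 1/2z²
  ⇒ R(z) = 1 + z + 1/2z².

Boundary: |R(x)|=1, x<0.
x=-1.39: |R|=0.5760
R=1: x+1/2x²=0 ⇒ x=−2=-2.0000; min R=1−1/(4·1/2)=0.5000>−1
Confirm numerically:
  x=-1.966: |R|=0.96658 <1
  x=-1.798: |R|=0.81840 <1
  x=-1.608: |R|=0.68483 <1
  x=-2.564: |R|=1.72305 >1
  x=-2.495: |R|=1.61751 >1
So |R|<1 on (-2.0000, 0).

(-2.0000,0); λ=-5 ⇒ h* = (2)/5 = 0.4000.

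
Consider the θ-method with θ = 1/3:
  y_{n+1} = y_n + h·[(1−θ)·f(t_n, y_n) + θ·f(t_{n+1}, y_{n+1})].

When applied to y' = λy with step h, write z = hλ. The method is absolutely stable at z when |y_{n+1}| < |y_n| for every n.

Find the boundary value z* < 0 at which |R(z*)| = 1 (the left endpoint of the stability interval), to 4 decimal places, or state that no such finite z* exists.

left endpoint -6.0000.

On y'=λy, z=hλ:
  y_{n+1} = y_n + z·[2/3·y_n + 1/3·y_{n+1}] ⇒ (1 − 1/3z)y_{n+1} = (1 + 2/3z)y_n
  R(z) = (1 + 2/3z)/(1 − 1/3z).

Solve |R(x)|<1 on ℝ⁻.
x=-1.49: |R|=0.0045
R=−1: 1+2/3x = −1+1/3x ⇒ -1/3x=2 ⇒ x=2/(-1/3)=-6.0000
Confirm numerically:
  x=-5.317: |R|=0.91788 <1
  x=-3.359: |R|=0.58468 <1
  x=-3.345: |R|=0.58156 <1
  x=-6.504: |R|=1.05303 >1
  x=-6.307: |R|=1.03299 >1
  x=-6.281: |R|=1.03028 >1
Interval (-6.0000, 0).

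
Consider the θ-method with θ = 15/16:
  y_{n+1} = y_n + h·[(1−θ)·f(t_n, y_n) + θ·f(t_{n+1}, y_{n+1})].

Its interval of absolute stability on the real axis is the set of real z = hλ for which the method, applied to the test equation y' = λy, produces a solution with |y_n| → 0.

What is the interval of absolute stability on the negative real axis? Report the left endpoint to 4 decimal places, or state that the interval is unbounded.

interval (−∞, 0).

Test eqn y'=λy, z=hλ:
  y_{n+1} = y_n + z·[1/16·y_n + 15/16·y_{n+1}] ⇒ (1 − 15/16z)y_{n+1} = (1 + 1/16z)y_n
  R(z) = (1 + 1/16z)/(1 − 15/16z).

Need |R(x)|<1, x<0.
x=-0.62: |R|=0.6079
x=-2: |R|=0.3043
x=-10: |R|=0.0361
x=-100: |R|=0.0554
θ=15/16≥1/2 ⇒ |1+1/16x|<|1−15/16x| ∀x<0 ⇒ interval (−∞,0).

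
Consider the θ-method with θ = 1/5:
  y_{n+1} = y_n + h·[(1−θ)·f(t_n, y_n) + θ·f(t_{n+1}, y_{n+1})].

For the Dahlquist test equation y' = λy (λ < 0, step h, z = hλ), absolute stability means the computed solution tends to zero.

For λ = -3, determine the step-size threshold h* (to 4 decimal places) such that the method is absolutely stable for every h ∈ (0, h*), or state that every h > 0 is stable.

(-3.3333,0); λ=-3 ⇒ h* = (10/3)/3 = 1.1111.

Set f=λy, z=hλ:
  y_{n+1} = y_n + z·[4/5·y_n + 1/5·y_{n+1}] ⇒ (1 − 1/5z)y_{n+1} = (1 + 4/5z)y_n
  ⇒ R(z) = (1 + 4/5z)/(1 − 1/5z).

Boundary: |R(x)|=1, x<0.
x=-1.31: |R|=0.0380
R=−1: 1+4/5x = −1+1/5x ⇒ -3/5x=2 ⇒ x=2/(-3/5)=-3.3333
Confirm numerically:
  x=-3.188: |R|=0.94675 <1
  x=-3.036: |R|=0.88900 <1
  x=-1.929: |R|=0.39198 <1
  x=-1.867: |R|=0.35940 <1
  x=-3.931: |R|=1.20076 >1
  x=-3.697: |R|=1.12545 >1
  x=-3.567: |R|=1.08183 >1
Stable set (-3.3333, 0).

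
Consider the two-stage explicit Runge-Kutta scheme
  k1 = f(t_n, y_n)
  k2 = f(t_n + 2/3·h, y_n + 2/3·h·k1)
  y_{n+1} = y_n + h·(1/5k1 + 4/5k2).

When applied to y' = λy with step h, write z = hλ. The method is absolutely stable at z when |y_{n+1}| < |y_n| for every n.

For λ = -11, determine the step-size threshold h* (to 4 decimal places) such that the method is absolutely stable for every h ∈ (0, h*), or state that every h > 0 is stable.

With y'=λy (z=hλ):
  k1=λy_n ⇒ h·k1=z·y_n;  k2=λ(1+2/3z)y_n ⇒ h·k2=z(1+2/3z)y_n
  y_{n+1}/y_n = 1 + 1/5z + 4/5z(1+2/3z) = 1 + z + 8/15z²
  ⇒ R(z) = 1 + z + 8/15z².

Solve |R(x)|<1 on ℝ⁻.
x=-1.72: |R|=0.8578
R=1: x+8/15x²=0 ⇒ x=−15/8=-1.8750; min R=1−1/(4·8/15)=0.5312>−1
Confirm numerically:
  x=-1.261: |R|=0.58706 <1
  x=-1.099: |R|=0.54516 <1
  x=-0.752: |R|=0.54960 <1
  x=-2.434: |R|=1.72566 >1
  x=-2.358: |R|=1.60742 >1
  x=-1.949: |R|=1.07692 >1
Stable set (-1.8750, 0).

(-1.8750,0); λ=-11 ⇒ h* = (15/8)/11 = 0.1705.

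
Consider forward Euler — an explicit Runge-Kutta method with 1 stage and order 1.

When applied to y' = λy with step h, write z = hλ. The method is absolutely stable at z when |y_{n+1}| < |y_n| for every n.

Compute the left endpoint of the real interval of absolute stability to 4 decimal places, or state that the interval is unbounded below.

Test eqn y'=λy, z=hλ:
  order 1, 1-stage ⇒ R(z)=1+z
  (e.g. R(-1.01)=-0.01000, |R|=0.01000)

Find x<0 with |R(x)|<1.
x=-1.01: |R|=0.0100
|R(-1.56)|=0.5600 |R(-1.55)|=0.5500 |R(-1.45)|=0.4500
Bisect:
  x_lo=-2.4524 |R|=1.4524  x_hi=-0.1651 |R|=0.8349
  mid=-1.30874 |R|=0.30874 →hi
  mid=-1.88056 |R|=0.88056 →hi
  mid=-2.16647 |R|=1.16647 →lo
  mid=-2.02351 |R|=1.02351 →lo
  mid=-1.95204 |R|=0.95204 →hi
  mid=-1.98777 |R|=0.98777 →hi
  mid=-2.00564 |R|=1.00564 →lo
  mid=-1.99671 |R|=0.99671 →hi
  mid=-2.00118 |R|=1.00118 →lo
  mid=-1.99894 |R|=0.99894 →hi
  ...
  [-2.00006,-1.99992] ⇒ x*=-2.0000
Interval (-2.0000, 0).

z* = -2.0000.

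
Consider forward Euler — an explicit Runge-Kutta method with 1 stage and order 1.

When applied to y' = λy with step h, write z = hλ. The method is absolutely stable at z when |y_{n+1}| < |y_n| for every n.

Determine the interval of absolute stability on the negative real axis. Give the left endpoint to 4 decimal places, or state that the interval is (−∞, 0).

z∈(-2.0000,0).

On y'=λy, z=hλ:
  order 1, 1-stage ⇒ R(z)=1+z
  (e.g. R(-1.69)=-0.69000, |R|=0.69000)

Need |R(x)|<1, x<0.
x=-1.69: |R|=0.6900
|R(-1.61)|=0.6100 |R(-1.24)|=0.2400 |R(-0.68)|=0.3200
Bisect:
  x_lo=-2.6230 |R|=1.6230  x_hi=-0.0935 |R|=0.9065
  mid=-1.35827 |R|=0.35827 →hi
  mid=-1.99064 |R|=0.99064 →hi
  mid=-2.30683 |R|=1.30683 →lo
  mid=-2.14874 |R|=1.14874 →lo
  mid=-2.06969 |R|=1.06969 →lo
  mid=-2.03017 |R|=1.03017 →lo
  mid=-2.01041 |R|=1.01041 →lo
  mid=-2.00053 |R|=1.00053 →lo
  mid=-1.99559 |R|=0.99559 →hi
  ...
  [-2.00006,-1.99991] ⇒ x*=-2.0000
Interval (-2.0000, 0).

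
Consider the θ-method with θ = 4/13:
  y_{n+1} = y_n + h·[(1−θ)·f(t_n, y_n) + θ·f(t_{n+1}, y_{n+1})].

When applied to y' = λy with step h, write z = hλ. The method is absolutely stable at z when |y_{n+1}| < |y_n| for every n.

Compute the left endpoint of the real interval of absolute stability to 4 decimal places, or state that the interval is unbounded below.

Test eqn y'=λy, z=hλ:
  y_{n+1} = y_n + z·[9/13·y_n + 4/13·y_{n+1}] ⇒ (1 − 4/13z)y_{n+1} = (1 + 9/13z)y_n
  so R(z) = (1 + 9/13z)/(1 − 4/13z).

Solve |R(x)|<1 on ℝ⁻.
x=-0.88: |R|=0.3075
R=−1: 1+9/13x = −1+4/13x ⇒ -5/13x=2 ⇒ x=2/(-5/13)=-5.2000
Confirm numerically:
  x=-4.498: |R|=0.88674 <1
  x=-3.169: |R|=0.60449 <1
  x=-2.956: |R|=0.54802 <1
  x=-2.932: |R|=0.54141 <1
  x=-5.633: |R|=1.06093 >1
  x=-5.275: |R|=1.01100 >1
Interval (-5.2000, 0).

left endpoint -5.2000.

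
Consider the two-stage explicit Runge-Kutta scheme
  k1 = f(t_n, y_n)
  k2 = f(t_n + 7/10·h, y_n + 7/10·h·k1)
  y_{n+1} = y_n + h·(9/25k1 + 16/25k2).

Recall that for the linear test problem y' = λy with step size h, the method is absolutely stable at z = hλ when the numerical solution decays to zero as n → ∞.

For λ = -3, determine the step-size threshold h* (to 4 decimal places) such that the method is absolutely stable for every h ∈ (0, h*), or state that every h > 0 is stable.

Set f=λy, z=hλ:
  k1=λy_n ⇒ h·k1=z·y_n;  k2=λ(1+7/10z)y_n ⇒ h·k2=z(1+7/10z)y_n
  y_{n+1}/y_n = 1 + 9/25z + 16/25z(1+7/10z) = 1 + z + 56/125z²
  ⇒ R(z) = 1 + z + 56/125z².

Solve |R(x)|<1 on ℝ⁻.
x=-0.5: |R|=0.6120
R=1: x+56/125x²=0 ⇒ x=−125/56=-2.2321; min R=1−1/(4·56/125)=0.4420>−1
Confirm numerically:
  x=-2.113: |R|=0.88722 <1
  x=-1.405: |R|=0.47936 <1
  x=-1.137: |R|=0.44216 <1
  x=-2.704: |R|=1.57160 >1
  x=-2.398: |R|=1.17818 >1
Stable set (-2.2321, 0).

(-2.2321,0); λ=-3 ⇒ h* = (125/56)/3 = 0.7440.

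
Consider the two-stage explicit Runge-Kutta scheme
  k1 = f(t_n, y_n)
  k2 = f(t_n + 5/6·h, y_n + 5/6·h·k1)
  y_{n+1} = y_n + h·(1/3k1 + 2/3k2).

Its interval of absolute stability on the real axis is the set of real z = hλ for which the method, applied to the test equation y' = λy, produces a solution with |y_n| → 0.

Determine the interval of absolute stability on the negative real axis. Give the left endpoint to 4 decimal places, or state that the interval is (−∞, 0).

z∈(-1.8000,0).

Set f=λy, z=hλ:
  k1=λy_n ⇒ h·k1=z·y_n;  k2=λ(1+5/6z)y_n ⇒ h·k2=z(1+5/6z)y_n
  y_{n+1}/y_n = 1 + 1/3z + 2/3z(1+5/6z) = 1 + z + 5/9z²
  Hence R(z) = 1 + z + 5/9z².

Boundary: |R(x)|=1, x<0.
x=-0.95: |R|=0.5514
R=1: x+5/9x²=0 ⇒ x=−9/5=-1.8000; min R=1−1/(4·5/9)=0.5500>−1
Confirm numerically:
  x=-1.447: |R|=0.71623 <1
  x=-1.354: |R|=0.66451 <1
  x=-0.962: |R|=0.55214 <1
  x=-0.841: |R|=0.55193 <1
  x=-2.373: |R|=1.75541 >1
  x=-2.241: |R|=1.54905 >1
  x=-2.055: |R|=1.29113 >1
Stable set (-1.8000, 0).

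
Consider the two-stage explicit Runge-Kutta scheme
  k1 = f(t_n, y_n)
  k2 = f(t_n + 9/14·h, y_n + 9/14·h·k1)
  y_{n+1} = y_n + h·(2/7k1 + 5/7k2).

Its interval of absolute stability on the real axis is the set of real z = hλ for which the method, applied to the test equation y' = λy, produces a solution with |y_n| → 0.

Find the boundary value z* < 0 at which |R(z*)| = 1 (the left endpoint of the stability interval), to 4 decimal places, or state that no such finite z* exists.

z* = -2.1778.

Set f=λy, z=hλ:
  k1=λy_n ⇒ h·k1=z·y_n;  k2=λ(1+9/14z)y_n ⇒ h·k2=z(1+9/14z)y_n
  y_{n+1}/y_n = 1 + 2/7z + 5/7z(1+9/14z) = 1 + z + 45/98z²
  so R(z) = 1 + z + 45/98z².

Boundary: |R(x)|=1, x<0.
x=-0.73: |R|=0.5147
R=1: x+45/98x²=0 ⇒ x=−98/45=-2.1778; min R=1−1/(4·45/98)=0.4556>−1
Confirm numerically:
  x=-2.087: |R|=0.91301 <1
  x=-1.826: |R|=0.70505 <1
  x=-1.002: |R|=0.45902 <1
  x=-2.708: |R|=1.65932 >1
  x=-2.594: |R|=1.49577 >1
  x=-2.385: |R|=1.22694 >1
Stable set (-2.1778, 0).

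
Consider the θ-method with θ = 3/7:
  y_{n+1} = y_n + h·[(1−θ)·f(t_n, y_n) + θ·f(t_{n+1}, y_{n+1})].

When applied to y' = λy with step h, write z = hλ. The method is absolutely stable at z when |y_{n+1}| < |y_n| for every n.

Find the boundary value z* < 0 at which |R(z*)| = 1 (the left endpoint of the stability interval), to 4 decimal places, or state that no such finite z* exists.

With y'=λy (z=hλ):
  y_{n+1} = y_n + z·[4/7·y_n + 3/7·y_{n+1}] ⇒ (1 − 3/7z)y_{n+1} = (1 + 4/7z)y_n
  so R(z) = (1 + 4/7z)/(1 − 3/7z).

Boundary: |R(x)|=1, x<0.
x=-1.54: |R|=0.0723
R=−1: 1+4/7x = −1+3/7x ⇒ -1/7x=2 ⇒ x=2/(-1/7)=-14.0000
Confirm numerically:
  x=-12.941: |R|=0.97689 <1
  x=-10.184: |R|=0.89838 <1
  x=-10.105: |R|=0.89562 <1
  x=-6.557: |R|=0.72093 <1
  x=-14.316: |R|=1.00633 >1
  x=-14.285: |R|=1.00572 >1
Stable set (-14.0000, 0).

z* = -14.0000.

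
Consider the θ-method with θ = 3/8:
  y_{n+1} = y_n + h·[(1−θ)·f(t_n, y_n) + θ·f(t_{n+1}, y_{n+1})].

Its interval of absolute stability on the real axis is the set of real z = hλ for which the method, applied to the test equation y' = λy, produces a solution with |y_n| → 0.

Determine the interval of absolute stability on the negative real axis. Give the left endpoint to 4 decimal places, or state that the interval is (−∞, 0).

z∈(-8.0000,0).

With y'=λy (z=hλ):
  y_{n+1} = y_n + z·[5/8·y_n + 3/8·y_{n+1}] ⇒ (1 − 3/8z)y_{n+1} = (1 + 5/8z)y_n
  Hence R(z) = (1 + 5/8z)/(1 − 3/8z).

Solve |R(x)|<1 on ℝ⁻.
x=-0.48: |R|=0.5932
R=−1: 1+5/8x = −1+3/8x ⇒ -1/4x=2 ⇒ x=2/(-1/4)=-8.0000
Confirm numerically:
  x=-7.613: |R|=0.97490 <1
  x=-6.568: |R|=0.89662 <1
  x=-6.525: |R|=0.89302 <1
  x=-8.326: |R|=1.01977 >1
  x=-8.316: |R|=1.01918 >1
  x=-8.197: |R|=1.01209 >1
Stable set (-8.0000, 0).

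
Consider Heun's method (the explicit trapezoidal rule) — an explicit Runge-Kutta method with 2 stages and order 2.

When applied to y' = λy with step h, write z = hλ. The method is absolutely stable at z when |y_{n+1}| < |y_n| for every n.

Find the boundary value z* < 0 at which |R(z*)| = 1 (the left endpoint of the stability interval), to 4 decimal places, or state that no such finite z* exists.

On y'=λy, z=hλ:
  order 2, 2-stage ⇒ R(z)=1+z+z^2/2
  (e.g. R(-1.06)=0.50180, |R|=0.50180)

Solve |R(x)|<1 on ℝ⁻.
x=-1.06: |R|=0.5018
|R(-1.64)|=0.7048 |R(-1.54)|=0.6458 |R(-1.48)|=0.6152
Bisect:
  x_lo=-2.3897 |R|=1.4656  x_hi=-0.2929 |R|=0.7500
  mid=-1.34131 |R|=0.55825 →hi
  mid=-1.86549 |R|=0.87454 →hi
  mid=-2.12758 |R|=1.13572 →lo
  mid=-1.99654 |R|=0.99654 →hi
  mid=-2.06206 |R|=1.06399 →lo
  mid=-2.02930 |R|=1.02973 →lo
  mid=-2.01292 |R|=1.01300 →lo
  ...
  [-2.00012,-1.99999] ⇒ x*=-2.0000
Interval (-2.0000, 0).

z* = -2.0000.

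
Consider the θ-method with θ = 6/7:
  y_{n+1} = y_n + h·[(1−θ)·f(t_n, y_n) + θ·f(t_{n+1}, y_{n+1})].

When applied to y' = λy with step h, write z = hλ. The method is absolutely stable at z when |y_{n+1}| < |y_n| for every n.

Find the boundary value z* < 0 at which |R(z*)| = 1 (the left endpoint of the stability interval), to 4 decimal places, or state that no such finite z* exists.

unbounded; (−∞, 0).

Set f=λy, z=hλ:
  y_{n+1} = y_n + z·[1/7·y_n + 6/7·y_{n+1}] ⇒ (1 − 6/7z)y_{n+1} = (1 + 1/7z)y_n
  R(z) = (1 + 1/7z)/(1 − 6/7z).

Find x<0 with |R(x)|<1.
x=-1.78: |R|=0.2952
x=-2: |R|=0.2632
x=-10: |R|=0.0448
x=-100: |R|=0.1532
θ=6/7≥1/2 ⇒ |1+1/7x|<|1−6/7x| ∀x<0 ⇒ interval (−∞,0).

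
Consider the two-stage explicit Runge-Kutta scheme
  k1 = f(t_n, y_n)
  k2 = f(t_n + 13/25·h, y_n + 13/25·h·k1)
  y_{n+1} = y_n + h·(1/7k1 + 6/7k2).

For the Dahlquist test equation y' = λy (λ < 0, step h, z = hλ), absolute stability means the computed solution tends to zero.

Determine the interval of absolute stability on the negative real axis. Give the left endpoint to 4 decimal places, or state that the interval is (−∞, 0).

With y'=λy (z=hλ):
  k1=λy_n ⇒ h·k1=z·y_n;  k2=λ(1+13/25z)y_n ⇒ h·k2=z(1+13/25z)y_n
  y_{n+1}/y_n = 1 + 1/7z + 6/7z(1+13/25z) = 1 + z + 78/175z²
  ⇒ R(z) = 1 + z + 78/175z².

Find x<0 with |R(x)|<1.
x=-1.59: |R|=0.5368
R=1: x+78/175x²=0 ⇒ x=−175/78=-2.2436; min R=1−1/(4·78/175)=0.4391>−1
Confirm numerically:
  x=-2.065: |R|=0.83563 <1
  x=-2.063: |R|=0.83395 <1
  x=-1.653: |R|=0.56487 <1
  x=-1.130: |R|=0.43913 <1
  x=-2.706: |R|=1.55771 >1
  x=-2.325: |R|=1.08436 >1
  x=-2.282: |R|=1.03907 >1
Stable set (-2.2436, 0).

(-2.2436, 0).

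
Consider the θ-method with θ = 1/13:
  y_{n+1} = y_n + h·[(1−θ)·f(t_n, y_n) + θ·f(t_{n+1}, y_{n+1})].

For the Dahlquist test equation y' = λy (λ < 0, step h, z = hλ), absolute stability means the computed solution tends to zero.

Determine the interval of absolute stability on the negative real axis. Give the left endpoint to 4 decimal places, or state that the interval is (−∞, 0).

z∈(-2.3636,0).

On y'=λy, z=hλ:
  y_{n+1} = y_n + z·[12/13·y_n + 1/13·y_{n+1}] ⇒ (1 − 1/13z)y_{n+1} = (1 + 12/13z)y_n
  ⇒ R(z) = (1 + 12/13z)/(1 − 1/13z).

Solve |R(x)|<1 on ℝ⁻.
x=-0.6: |R|=0.4265
R=−1: 1+12/13x = −1+1/13x ⇒ -11/13x=2 ⇒ x=2/(-11/13)=-2.3636
Confirm numerically:
  x=-1.935: |R|=0.68430 <1
  x=-1.806: |R|=0.58571 <1
  x=-1.381: |R|=0.24838 <1
  x=-2.822: |R|=1.31867 >1
  x=-2.736: |R|=1.26029 >1
So |R|<1 on (-2.3636, 0).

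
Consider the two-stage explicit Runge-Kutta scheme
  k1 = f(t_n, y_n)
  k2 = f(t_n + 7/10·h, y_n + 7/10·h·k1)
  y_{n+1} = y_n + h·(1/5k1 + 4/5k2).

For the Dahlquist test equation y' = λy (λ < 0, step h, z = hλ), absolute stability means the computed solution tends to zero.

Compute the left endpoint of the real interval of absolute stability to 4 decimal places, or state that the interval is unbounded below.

Set f=λy, z=hλ:
  k1=λy_n ⇒ h·k1=z·y_n;  k2=λ(1+7/10z)y_n ⇒ h·k2=z(1+7/10z)y_n
  y_{n+1}/y_n = 1 + 1/5z + 4/5z(1+7/10z) = 1 + z + 14/25z²
  ⇒ R(z) = 1 + z + 14/25z².

Find x<0 with |R(x)|<1.
x=-1.22: |R|=0.6135
R=1: x+14/25x²=0 ⇒ x=−25/14=-1.7857; min R=1−1/(4·14/25)=0.5536>−1
Confirm numerically:
  x=-1.507: |R|=0.76479 <1
  x=-1.466: |R|=0.73753 <1
  x=-1.388: |R|=0.69086 <1
  x=-1.258: |R|=0.62824 <1
  x=-2.260: |R|=1.60026 >1
  x=-2.138: |R|=1.42178 >1
  x=-2.099: |R|=1.36825 >1
So |R|<1 on (-1.7857, 0).

z* = -1.7857.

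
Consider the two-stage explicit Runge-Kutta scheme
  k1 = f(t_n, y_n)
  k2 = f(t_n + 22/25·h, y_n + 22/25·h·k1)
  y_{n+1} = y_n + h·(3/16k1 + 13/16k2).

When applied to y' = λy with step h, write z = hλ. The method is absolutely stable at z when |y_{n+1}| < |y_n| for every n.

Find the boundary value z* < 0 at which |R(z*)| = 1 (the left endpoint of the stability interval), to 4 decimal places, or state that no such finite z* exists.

On y'=λy, z=hλ:
  k1=λy_n ⇒ h·k1=z·y_n;  k2=λ(1+22/25z)y_n ⇒ h·k2=z(1+22/25z)y_n
  y_{n+1}/y_n = 1 + 3/16z + 13/16z(1+22/25z) = 1 + z + 143/200z²
  R(z) = 1 + z + 143/200z².

Solve |R(x)|<1 on ℝ⁻.
x=-1.59: |R|=1.2176
R=1: x+143/200x²=0 ⇒ x=−200/143=-1.3986; min R=1−1/(4·143/200)=0.6503>−1
Confirm numerically:
  x=-1.350: |R|=0.95309 <1
  x=-1.252: |R|=0.86877 <1
  x=-0.806: |R|=0.65849 <1
  x=-0.565: |R|=0.66325 <1
  x=-1.860: |R|=1.61361 >1
  x=-1.713: |R|=1.38507 >1
  x=-1.594: |R|=1.22270 >1
So |R|<1 on (-1.3986, 0).

left endpoint -1.3986.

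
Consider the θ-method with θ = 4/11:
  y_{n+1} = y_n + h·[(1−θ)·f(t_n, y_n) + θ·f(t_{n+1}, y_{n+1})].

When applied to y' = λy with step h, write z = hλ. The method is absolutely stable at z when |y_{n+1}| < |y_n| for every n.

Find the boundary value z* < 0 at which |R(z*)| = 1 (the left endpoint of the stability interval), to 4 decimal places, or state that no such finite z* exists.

z* = -7.3333.

With y'=λy (z=hλ):
  y_{n+1} = y_n + z·[7/11·y_n + 4/11·y_{n+1}] ⇒ (1 − 4/11z)y_{n+1} = (1 + 7/11z)y_n
  Hence R(z) = (1 + 7/11z)/(1 − 4/11z).

Solve |R(x)|<1 on ℝ⁻.
x=-1.28: |R|=0.1266
R=−1: 1+7/11x = −1+4/11x ⇒ -3/11x=2 ⇒ x=2/(-3/11)=-7.3333
Confirm numerically:
  x=-6.978: |R|=0.97260 <1
  x=-5.769: |R|=0.86228 <1
  x=-3.462: |R|=0.53260 <1
  x=-7.865: |R|=1.03756 >1
  x=-7.763: |R|=1.03065 >1
  x=-7.467: |R|=1.00981 >1
Stable set (-7.3333, 0).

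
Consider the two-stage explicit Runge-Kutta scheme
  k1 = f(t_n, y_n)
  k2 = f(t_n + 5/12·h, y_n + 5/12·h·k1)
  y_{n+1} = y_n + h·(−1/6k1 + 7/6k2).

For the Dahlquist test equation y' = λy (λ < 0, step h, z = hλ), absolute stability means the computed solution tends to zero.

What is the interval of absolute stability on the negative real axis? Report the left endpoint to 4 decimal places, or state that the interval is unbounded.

Test eqn y'=λy, z=hλ:
  k1=λy_n ⇒ h·k1=z·y_n;  k2=λ(1+5/12z)y_n ⇒ h·k2=z(1+5/12z)y_n
  y_{n+1}/y_n = 1 − 1/6z + 7/6z(1+5/12z) = 1 + z + 35/72z²
  so R(z) = 1 + z + 35/72z².

Boundary: |R(x)|=1, x<0.
x=-0.81: |R|=0.5089
R=1: x+35/72x²=0 ⇒ x=−72/35=-2.0571; min R=1−1/(4·35/72)=0.4857>−1
Confirm numerically:
  x=-1.709: |R|=0.71078 <1
  x=-1.538: |R|=0.61187 <1
  x=-1.510: |R|=0.59838 <1
  x=-1.202: |R|=0.50034 <1
  x=-2.619: |R|=1.71531 >1
  x=-2.335: |R|=1.31539 >1
Stable set (-2.0571, 0).

(-2.0571, 0).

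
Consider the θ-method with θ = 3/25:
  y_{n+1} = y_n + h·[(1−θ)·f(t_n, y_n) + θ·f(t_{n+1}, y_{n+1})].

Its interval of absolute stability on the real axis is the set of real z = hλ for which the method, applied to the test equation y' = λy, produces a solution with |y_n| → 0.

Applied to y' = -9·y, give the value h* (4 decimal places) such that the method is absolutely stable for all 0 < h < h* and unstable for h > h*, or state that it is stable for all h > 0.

Test eqn y'=λy, z=hλ:
  y_{n+1} = y_n + z·[22/25·y_n + 3/25·y_{n+1}] ⇒ (1 − 3/25z)y_{n+1} = (1 + 22/25z)y_n
  ⇒ R(z) = (1 + 22/25z)/(1 − 3/25z).

Solve |R(x)|<1 on ℝ⁻.
x=-0.89: |R|=0.1959
R=−1: 1+22/25x = −1+3/25x ⇒ -19/25x=2 ⇒ x=2/(-19/25)=-2.6316
Confirm numerically:
  x=-2.461: |R|=0.89992 <1
  x=-1.280: |R|=0.10957 <1
  x=-1.268: |R|=0.10054 <1
  x=-3.169: |R|=1.29591 >1
  x=-3.151: |R|=1.28645 >1
  x=-2.787: |R|=1.08852 >1
Stable set (-2.6316, 0).

(-2.6316,0); λ=-9 ⇒ h* = (50/19)/9 = 0.2924.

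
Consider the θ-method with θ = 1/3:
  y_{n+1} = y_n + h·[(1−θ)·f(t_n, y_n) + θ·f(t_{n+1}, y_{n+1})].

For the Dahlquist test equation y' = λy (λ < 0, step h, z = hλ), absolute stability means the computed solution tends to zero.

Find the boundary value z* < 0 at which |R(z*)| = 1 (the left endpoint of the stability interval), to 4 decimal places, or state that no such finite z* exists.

On y'=λy, z=hλ:
  y_{n+1} = y_n + z·[2/3·y_n + 1/3·y_{n+1}] ⇒ (1 − 1/3z)y_{n+1} = (1 + 2/3z)y_n
  ⇒ R(z) = (1 + 2/3z)/(1 − 1/3z).

Find x<0 with |R(x)|<1.
x=-0.76: |R|=0.3936
R=−1: 1+2/3x = −1+1/3x ⇒ -1/3x=2 ⇒ x=2/(-1/3)=-6.0000
Confirm numerically:
  x=-5.304: |R|=0.91618 <1
  x=-2.816: |R|=0.45254 <1
  x=-2.435: |R|=0.34407 <1
  x=-6.209: |R|=1.02270 >1
  x=-6.169: |R|=1.01843 >1
Interval (-6.0000, 0).

left endpoint -6.0000.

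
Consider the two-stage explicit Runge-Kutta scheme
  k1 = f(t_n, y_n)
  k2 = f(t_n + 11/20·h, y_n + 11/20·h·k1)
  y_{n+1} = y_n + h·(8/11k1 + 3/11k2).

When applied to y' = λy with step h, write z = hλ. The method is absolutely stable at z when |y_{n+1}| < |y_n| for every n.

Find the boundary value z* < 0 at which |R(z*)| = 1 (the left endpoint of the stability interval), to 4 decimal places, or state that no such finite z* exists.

left endpoint -6.6667.

Test eqn y'=λy, z=hλ:
  k1=λy_n ⇒ h·k1=z·y_n;  k2=λ(1+11/20z)y_n ⇒ h·k2=z(1+11/20z)y_n
  y_{n+1}/y_n = 1 + 8/11z + 3/11z(1+11/20z) = 1 + z + 3/20z²
  Hence R(z) = 1 + z + 3/20z².

Boundary: |R(x)|=1, x<0.
x=-1.3: |R|=0.0465
R=1: x+3/20x²=0 ⇒ x=−20/3=-6.6667; min R=1−1/(4·3/20)=-0.6667>−1
Confirm numerically:
  x=-5.648: |R|=0.13699 <1
  x=-5.646: |R|=0.13560 <1
  x=-3.599: |R|=0.65608 <1
  x=-7.074: |R|=1.43222 >1
  x=-6.982: |R|=1.33025 >1
  x=-6.864: |R|=1.20317 >1
Interval (-6.6667, 0).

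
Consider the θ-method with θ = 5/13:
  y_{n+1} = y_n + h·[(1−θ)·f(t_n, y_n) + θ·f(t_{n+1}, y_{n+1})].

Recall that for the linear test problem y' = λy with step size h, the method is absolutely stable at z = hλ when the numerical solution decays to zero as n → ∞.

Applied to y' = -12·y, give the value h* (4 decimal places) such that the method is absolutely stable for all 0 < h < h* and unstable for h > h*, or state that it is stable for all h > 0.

(-8.6667,0); λ=-12 ⇒ h* = (26/3)/12 = 0.7222.

On y'=λy, z=hλ:
  y_{n+1} = y_n + z·[8/13·y_n + 5/13·y_{n+1}] ⇒ (1 − 5/13z)y_{n+1} = (1 + 8/13z)y_n
  ⇒ R(z) = (1 + 8/13z)/(1 − 5/13z).

Find x<0 with |R(x)|<1.
x=-0.55: |R|=0.5460
R=−1: 1+8/13x = −1+5/13x ⇒ -3/13x=2 ⇒ x=2/(-3/13)=-8.6667
Confirm numerically:
  x=-7.441: |R|=0.92676 <1
  x=-7.386: |R|=0.92305 <1
  x=-7.166: |R|=0.90780 <1
  x=-7.142: |R|=0.90610 <1
  x=-9.202: |R|=1.02722 >1
  x=-9.030: |R|=1.01874 >1
So |R|<1 on (-8.6667, 0).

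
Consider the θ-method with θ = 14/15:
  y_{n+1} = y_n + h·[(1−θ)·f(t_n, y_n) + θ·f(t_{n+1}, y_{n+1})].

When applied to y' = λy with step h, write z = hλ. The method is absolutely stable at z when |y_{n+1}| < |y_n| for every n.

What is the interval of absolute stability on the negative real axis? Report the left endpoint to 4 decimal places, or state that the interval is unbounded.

interval (−∞, 0).

Set f=λy, z=hλ:
  y_{n+1} = y_n + z·[1/15·y_n + 14/15·y_{n+1}] ⇒ (1 − 14/15z)y_{n+1} = (1 + 1/15z)y_n
  R(z) = (1 + 1/15z)/(1 − 14/15z).

Boundary: |R(x)|=1, x<0.
x=-0.6: |R|=0.6154
x=-2: |R|=0.3023
x=-10: |R|=0.0323
x=-100: |R|=0.0601
θ=14/15≥1/2 ⇒ |1+1/15x|<|1−14/15x| ∀x<0 ⇒ stable on all of ℝ⁻.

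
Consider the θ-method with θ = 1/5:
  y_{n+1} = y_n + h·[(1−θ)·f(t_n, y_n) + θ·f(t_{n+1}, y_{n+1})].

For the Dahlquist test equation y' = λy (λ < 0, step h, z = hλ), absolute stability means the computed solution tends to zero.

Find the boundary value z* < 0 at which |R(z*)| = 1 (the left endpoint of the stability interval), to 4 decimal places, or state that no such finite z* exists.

z* = -3.3333.

Set f=λy, z=hλ:
  y_{n+1} = y_n + z·[4/5·y_n + 1/5·y_{n+1}] ⇒ (1 − 1/5z)y_{n+1} = (1 + 4/5z)y_n
  Hence R(z) = (1 + 4/5z)/(1 − 1/5z).

Boundary: |R(x)|=1, x<0.
x=-1.54: |R|=0.1774
R=−1: 1+4/5x = −1+1/5x ⇒ -3/5x=2 ⇒ x=2/(-3/5)=-3.3333
Confirm numerically:
  x=-3.046: |R|=0.89287 <1
  x=-1.984: |R|=0.42039 <1
  x=-1.661: |R|=0.24681 <1
  x=-3.905: |R|=1.19259 >1
  x=-3.787: |R|=1.15489 >1
  x=-3.443: |R|=1.03897 >1
Interval (-3.3333, 0).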